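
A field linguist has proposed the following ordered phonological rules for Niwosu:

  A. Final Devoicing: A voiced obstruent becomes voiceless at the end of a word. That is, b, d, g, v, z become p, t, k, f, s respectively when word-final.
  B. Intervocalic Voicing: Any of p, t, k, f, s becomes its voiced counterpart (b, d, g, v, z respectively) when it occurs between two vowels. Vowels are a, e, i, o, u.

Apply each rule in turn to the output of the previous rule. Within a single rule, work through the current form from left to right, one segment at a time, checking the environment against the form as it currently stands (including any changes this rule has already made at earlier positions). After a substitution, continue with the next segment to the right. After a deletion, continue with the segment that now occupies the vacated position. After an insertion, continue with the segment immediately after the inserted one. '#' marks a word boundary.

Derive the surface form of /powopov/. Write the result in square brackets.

A Final Devoicing: [powopov] → [powopof]
B Intervocalic Voicing: [powopof] → [powobof]

[powobof]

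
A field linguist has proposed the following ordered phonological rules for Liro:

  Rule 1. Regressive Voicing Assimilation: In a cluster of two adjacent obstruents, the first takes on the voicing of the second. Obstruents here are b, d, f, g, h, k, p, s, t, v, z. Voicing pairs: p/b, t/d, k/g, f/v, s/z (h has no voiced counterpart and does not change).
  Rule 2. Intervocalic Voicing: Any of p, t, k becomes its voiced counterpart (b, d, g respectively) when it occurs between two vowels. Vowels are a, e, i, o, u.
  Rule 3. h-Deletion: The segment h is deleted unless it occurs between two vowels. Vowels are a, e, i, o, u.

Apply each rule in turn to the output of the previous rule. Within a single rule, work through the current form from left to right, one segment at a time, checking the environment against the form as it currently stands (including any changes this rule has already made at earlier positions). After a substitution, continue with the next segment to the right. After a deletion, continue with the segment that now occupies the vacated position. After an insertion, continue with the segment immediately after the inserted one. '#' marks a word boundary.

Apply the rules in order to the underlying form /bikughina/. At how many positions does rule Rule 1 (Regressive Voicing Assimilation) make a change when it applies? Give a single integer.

1

Rule 1 Regressive Voicing Assimilation: [bikughina] → [bikukhina]
Rule 2 Intervocalic Voicing: [bikukhina] → [bigukhina]
Rule 3 h-Deletion: [bigukhina] → [bigukina]
Rule Rule 1 changed 1 position(s).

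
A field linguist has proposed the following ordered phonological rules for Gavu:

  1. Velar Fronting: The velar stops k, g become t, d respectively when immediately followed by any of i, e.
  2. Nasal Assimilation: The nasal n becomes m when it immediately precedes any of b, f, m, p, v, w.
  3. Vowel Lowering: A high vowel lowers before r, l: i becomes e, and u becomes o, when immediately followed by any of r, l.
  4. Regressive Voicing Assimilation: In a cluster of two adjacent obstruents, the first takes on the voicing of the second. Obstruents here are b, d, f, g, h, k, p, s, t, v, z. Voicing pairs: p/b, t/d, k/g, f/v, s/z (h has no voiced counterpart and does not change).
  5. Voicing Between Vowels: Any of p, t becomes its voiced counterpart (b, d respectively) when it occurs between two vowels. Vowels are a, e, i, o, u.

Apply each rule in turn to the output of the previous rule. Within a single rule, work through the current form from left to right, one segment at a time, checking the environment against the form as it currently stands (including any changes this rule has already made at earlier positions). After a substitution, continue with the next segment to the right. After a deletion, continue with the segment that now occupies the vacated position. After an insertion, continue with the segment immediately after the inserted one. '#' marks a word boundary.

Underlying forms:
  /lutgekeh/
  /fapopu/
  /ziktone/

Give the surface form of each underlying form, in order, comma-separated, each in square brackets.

/lutgekeh/:
  1 Velar Fronting: [lutgekeh] → [lutdeteh]
  2 Nasal Assimilation: no change — [lutdeteh]
  3 Vowel Lowering: no change — [lutdeteh]
  4 Regressive Voicing Assimilation: [lutdeteh] → [luddeteh]
  5 Voicing Between Vowels: [luddeteh] → [luddedeh]
/fapopu/:
  1 Velar Fronting: no change — [fapopu]
  2 Nasal Assimilation: no change — [fapopu]
  3 Vowel Lowering: no change — [fapopu]
  4 Regressive Voicing Assimilation: no change — [fapopu]
  5 Voicing Between Vowels: [fapopu] → [fabobu]
/ziktone/:
  1 Velar Fronting: no change — [ziktone]
  2 Nasal Assimilation: no change — [ziktone]
  3 Vowel Lowering: no change — [ziktone]
  4 Regressive Voicing Assimilation: no change — [ziktone]
  5 Voicing Between Vowels: no change — [ziktone]

[luddedeh], [fabobu], [ziktone]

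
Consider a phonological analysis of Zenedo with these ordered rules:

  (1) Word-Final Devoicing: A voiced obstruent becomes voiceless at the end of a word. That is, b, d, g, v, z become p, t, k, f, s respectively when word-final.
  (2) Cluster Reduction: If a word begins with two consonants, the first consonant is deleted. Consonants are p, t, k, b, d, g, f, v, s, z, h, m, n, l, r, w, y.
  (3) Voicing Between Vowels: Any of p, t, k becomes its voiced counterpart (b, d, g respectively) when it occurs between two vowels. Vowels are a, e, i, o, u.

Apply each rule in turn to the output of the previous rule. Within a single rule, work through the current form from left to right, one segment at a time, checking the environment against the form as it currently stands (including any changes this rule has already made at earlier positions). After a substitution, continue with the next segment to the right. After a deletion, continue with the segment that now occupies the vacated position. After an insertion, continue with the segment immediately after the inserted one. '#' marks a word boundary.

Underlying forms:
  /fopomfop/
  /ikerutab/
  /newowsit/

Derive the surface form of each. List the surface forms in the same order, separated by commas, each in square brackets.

[fobomfop], [igerudap], [newowsit]

/fopomfop/:
  (1) Word-Final Devoicing: no change — [fopomfop]
  (2) Cluster Reduction: no change — [fopomfop]
  (3) Voicing Between Vowels: [fopomfop] → [fobomfop]
/ikerutab/:
  (1) Word-Final Devoicing: [ikerutab] → [ikerutap]
  (2) Cluster Reduction: no change — [ikerutap]
  (3) Voicing Between Vowels: [ikerutap] → [igerudap]
/newowsit/:
  (1) Word-Final Devoicing: no change — [newowsit]
  (2) Cluster Reduction: no change — [newowsit]
  (3) Voicing Between Vowels: no change — [newowsit]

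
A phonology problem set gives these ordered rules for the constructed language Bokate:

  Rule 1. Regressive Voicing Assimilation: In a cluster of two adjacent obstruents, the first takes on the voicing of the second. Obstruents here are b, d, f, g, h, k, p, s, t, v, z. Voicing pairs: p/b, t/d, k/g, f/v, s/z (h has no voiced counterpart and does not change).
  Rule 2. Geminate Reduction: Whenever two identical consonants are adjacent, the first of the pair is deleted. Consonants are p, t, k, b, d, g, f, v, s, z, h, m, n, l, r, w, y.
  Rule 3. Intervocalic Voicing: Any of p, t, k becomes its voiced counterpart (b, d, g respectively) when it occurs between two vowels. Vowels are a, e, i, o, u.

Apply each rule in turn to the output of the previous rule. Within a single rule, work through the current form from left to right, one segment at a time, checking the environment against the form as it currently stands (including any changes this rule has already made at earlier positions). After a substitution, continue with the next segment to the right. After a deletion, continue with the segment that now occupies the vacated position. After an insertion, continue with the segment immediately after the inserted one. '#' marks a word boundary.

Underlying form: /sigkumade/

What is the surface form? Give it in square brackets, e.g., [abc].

[sigumade]

Rule 1 Regressive Voicing Assimilation: [sigkumade] → [sikkumade]
Rule 2 Geminate Reduction: [sikkumade] → [sikumade]
Rule 3 Intervocalic Voicing: [sikumade] → [sigumade]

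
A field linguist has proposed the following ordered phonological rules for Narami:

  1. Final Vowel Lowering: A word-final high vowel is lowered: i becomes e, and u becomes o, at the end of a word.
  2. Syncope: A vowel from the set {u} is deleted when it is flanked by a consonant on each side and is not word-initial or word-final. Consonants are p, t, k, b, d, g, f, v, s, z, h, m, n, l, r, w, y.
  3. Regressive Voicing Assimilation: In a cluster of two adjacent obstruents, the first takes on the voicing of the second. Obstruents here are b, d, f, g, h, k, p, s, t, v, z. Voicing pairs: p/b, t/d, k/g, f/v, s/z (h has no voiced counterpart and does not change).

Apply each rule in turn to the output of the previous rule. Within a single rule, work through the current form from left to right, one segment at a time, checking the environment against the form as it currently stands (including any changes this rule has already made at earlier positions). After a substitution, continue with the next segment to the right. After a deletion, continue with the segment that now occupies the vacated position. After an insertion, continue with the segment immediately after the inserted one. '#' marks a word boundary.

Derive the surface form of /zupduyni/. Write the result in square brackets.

1 Final Vowel Lowering: [zupduyni] → [zupduyne]
2 Syncope: [zupduyne] → [zpdyne]
3 Regressive Voicing Assimilation: [zpdyne] → [sbdyne]

[sbdyne]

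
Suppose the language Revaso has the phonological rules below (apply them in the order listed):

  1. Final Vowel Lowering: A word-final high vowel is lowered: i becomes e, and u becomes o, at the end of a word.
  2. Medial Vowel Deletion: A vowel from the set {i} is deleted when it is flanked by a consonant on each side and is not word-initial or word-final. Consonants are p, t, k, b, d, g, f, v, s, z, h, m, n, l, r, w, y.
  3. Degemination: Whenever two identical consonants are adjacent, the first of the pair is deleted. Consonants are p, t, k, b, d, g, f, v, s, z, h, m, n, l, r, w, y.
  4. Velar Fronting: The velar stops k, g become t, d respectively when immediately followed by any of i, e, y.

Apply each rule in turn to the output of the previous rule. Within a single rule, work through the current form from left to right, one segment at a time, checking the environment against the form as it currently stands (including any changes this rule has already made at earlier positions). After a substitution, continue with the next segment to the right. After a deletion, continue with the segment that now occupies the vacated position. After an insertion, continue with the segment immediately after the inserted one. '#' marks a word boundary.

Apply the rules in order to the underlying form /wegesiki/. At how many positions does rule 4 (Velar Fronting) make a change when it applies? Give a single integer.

1 Final Vowel Lowering: [wegesiki] → [wegesike]
2 Medial Vowel Deletion: [wegesike] → [wegeske]
3 Degemination: no change — [wegeske]
4 Velar Fronting: [wegeske] → [wedeste]
Rule 4 changed 2 position(s).

2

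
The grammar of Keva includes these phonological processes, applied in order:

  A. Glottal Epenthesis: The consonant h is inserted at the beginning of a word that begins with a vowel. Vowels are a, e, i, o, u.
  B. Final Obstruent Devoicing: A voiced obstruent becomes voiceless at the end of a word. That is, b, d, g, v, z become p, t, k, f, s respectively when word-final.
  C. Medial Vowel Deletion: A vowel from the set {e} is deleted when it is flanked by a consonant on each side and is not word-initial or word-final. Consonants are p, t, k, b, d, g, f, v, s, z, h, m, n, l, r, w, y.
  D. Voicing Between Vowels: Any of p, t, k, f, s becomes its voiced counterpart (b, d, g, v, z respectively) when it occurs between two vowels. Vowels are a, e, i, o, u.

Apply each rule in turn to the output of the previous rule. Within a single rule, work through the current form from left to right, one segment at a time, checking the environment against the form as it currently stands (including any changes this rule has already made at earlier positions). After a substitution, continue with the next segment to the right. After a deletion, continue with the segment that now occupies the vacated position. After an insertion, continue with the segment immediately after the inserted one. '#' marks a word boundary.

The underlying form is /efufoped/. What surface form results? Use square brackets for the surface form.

[hfuvopt]

A Glottal Epenthesis: [efufoped] → [hefufoped]
B Final Obstruent Devoicing: [hefufoped] → [hefufopet]
C Medial Vowel Deletion: [hefufopet] → [hfufopt]
D Voicing Between Vowels: [hfufopt] → [hfuvopt]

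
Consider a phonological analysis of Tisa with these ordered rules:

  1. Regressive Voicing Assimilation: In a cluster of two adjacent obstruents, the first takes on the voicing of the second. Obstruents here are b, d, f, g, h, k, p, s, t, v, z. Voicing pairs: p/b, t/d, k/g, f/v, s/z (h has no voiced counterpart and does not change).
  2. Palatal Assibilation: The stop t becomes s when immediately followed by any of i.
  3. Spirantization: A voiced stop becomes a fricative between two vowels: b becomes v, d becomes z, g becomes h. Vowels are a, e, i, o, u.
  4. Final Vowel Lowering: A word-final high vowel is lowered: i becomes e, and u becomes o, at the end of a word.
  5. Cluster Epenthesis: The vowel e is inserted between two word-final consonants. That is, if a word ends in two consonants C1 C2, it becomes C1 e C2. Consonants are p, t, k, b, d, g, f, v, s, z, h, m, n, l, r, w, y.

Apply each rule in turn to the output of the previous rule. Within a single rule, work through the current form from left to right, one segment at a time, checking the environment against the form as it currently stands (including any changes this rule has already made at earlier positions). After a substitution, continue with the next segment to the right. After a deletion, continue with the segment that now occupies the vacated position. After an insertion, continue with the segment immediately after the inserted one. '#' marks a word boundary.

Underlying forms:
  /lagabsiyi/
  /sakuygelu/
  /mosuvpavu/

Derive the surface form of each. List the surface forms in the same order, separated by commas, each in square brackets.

[lahapsiye], [sakuygelo], [mosufpavo]

/lagabsiyi/:
  1 Regressive Voicing Assimilation: [lagabsiyi] → [lagapsiyi]
  2 Palatal Assibilation: no change — [lagapsiyi]
  3 Spirantization: [lagapsiyi] → [lahapsiyi]
  4 Final Vowel Lowering: [lahapsiyi] → [lahapsiye]
  5 Cluster Epenthesis: no change — [lahapsiye]
/sakuygelu/:
  1 Regressive Voicing Assimilation: no change — [sakuygelu]
  2 Palatal Assibilation: no change — [sakuygelu]
  3 Spirantization: no change — [sakuygelu]
  4 Final Vowel Lowering: [sakuygelu] → [sakuygelo]
  5 Cluster Epenthesis: no change — [sakuygelo]
/mosuvpavu/:
  1 Regressive Voicing Assimilation: [mosuvpavu] → [mosufpavu]
  2 Palatal Assibilation: no change — [mosufpavu]
  3 Spirantization: no change — [mosufpavu]
  4 Final Vowel Lowering: [mosufpavu] → [mosufpavo]
  5 Cluster Epenthesis: no change — [mosufpavo]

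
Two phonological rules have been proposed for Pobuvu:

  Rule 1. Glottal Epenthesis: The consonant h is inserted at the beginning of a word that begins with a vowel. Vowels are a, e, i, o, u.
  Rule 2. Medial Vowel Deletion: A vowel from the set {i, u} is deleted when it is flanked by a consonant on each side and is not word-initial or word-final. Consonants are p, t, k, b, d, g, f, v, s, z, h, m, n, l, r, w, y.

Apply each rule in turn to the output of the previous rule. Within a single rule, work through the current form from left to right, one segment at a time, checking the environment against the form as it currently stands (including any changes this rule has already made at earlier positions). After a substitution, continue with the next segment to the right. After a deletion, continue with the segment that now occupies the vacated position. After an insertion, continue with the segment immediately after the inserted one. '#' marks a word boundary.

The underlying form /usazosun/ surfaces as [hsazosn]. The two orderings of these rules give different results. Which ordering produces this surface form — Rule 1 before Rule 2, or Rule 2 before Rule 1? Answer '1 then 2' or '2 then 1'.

1 then 2

Order 1 then 2:
  1 Glottal Epenthesis: [usazosun] → [husazosun]
  2 Medial Vowel Deletion: [husazosun] → [hsazosn]
  result: [hsazosn]
Order 2 then 1:
  2 Medial Vowel Deletion: [usazosun] → [usazosn]
  1 Glottal Epenthesis: [usazosn] → [husazosn]
  result: [husazosn]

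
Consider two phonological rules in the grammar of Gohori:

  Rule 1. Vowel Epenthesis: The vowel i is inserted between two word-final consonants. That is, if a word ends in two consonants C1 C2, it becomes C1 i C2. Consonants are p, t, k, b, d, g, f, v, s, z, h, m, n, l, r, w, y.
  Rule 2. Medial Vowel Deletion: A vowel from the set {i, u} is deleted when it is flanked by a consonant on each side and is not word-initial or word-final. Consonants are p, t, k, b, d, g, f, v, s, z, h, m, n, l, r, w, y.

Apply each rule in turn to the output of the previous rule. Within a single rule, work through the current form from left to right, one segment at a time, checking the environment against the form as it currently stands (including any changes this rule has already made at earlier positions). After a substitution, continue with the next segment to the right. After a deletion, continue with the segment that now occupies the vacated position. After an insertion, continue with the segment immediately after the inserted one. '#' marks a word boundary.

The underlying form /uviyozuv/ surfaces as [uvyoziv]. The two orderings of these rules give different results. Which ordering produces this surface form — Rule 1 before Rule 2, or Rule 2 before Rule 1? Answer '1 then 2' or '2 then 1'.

2 then 1

Order 1 then 2:
  1 Vowel Epenthesis: no change — [uviyozuv]
  2 Medial Vowel Deletion: [uviyozuv] → [uvyozv]
  result: [uvyozv]
Order 2 then 1:
  2 Medial Vowel Deletion: [uviyozuv] → [uvyozv]
  1 Vowel Epenthesis: [uvyozv] → [uvyoziv]
  result: [uvyoziv]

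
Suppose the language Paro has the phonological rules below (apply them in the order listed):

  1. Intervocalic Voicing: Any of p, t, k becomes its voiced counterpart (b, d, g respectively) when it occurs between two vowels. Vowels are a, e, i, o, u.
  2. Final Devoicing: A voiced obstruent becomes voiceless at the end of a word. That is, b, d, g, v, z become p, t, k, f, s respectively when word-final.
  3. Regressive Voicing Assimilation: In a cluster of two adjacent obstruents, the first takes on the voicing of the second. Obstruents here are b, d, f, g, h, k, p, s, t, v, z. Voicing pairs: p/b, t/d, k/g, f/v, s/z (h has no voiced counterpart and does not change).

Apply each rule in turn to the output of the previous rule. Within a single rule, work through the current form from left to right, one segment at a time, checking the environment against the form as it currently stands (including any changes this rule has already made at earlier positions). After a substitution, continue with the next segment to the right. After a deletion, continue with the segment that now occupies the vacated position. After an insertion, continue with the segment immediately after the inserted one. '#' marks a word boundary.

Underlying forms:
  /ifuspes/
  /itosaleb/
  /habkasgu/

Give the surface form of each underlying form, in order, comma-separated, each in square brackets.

/ifuspes/:
  1 Intervocalic Voicing: no change — [ifuspes]
  2 Final Devoicing: no change — [ifuspes]
  3 Regressive Voicing Assimilation: no change — [ifuspes]
/itosaleb/:
  1 Intervocalic Voicing: [itosaleb] → [idosaleb]
  2 Final Devoicing: [idosaleb] → [idosalep]
  3 Regressive Voicing Assimilation: no change — [idosalep]
/habkasgu/:
  1 Intervocalic Voicing: no change — [habkasgu]
  2 Final Devoicing: no change — [habkasgu]
  3 Regressive Voicing Assimilation: [habkasgu] → [hapkazgu]

[ifuspes], [idosalep], [hapkazgu]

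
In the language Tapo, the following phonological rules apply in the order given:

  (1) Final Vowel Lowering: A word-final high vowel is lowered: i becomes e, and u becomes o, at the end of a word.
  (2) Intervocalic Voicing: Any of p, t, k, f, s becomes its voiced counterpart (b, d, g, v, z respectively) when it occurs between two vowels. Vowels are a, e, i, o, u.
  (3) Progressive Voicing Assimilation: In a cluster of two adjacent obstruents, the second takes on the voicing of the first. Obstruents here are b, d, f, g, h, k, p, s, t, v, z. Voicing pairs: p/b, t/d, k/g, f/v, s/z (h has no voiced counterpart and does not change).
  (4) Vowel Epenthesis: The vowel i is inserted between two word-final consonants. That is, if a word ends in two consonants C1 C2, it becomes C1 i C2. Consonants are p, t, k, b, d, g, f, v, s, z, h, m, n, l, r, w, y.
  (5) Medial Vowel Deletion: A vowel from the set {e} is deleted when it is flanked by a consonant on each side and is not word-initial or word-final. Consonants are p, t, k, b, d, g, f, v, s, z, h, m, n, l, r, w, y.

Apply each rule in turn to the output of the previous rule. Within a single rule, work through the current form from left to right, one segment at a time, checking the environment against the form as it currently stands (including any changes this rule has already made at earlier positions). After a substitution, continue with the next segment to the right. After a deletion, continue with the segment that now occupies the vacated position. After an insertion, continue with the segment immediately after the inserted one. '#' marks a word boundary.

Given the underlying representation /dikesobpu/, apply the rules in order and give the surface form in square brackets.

(1) Final Vowel Lowering: [dikesobpu] → [dikesobpo]
(2) Intervocalic Voicing: [dikesobpo] → [digezobpo]
(3) Progressive Voicing Assimilation: [digezobpo] → [digezobbo]
(4) Vowel Epenthesis: no change — [digezobbo]
(5) Medial Vowel Deletion: [digezobbo] → [digzobbo]

[digzobbo]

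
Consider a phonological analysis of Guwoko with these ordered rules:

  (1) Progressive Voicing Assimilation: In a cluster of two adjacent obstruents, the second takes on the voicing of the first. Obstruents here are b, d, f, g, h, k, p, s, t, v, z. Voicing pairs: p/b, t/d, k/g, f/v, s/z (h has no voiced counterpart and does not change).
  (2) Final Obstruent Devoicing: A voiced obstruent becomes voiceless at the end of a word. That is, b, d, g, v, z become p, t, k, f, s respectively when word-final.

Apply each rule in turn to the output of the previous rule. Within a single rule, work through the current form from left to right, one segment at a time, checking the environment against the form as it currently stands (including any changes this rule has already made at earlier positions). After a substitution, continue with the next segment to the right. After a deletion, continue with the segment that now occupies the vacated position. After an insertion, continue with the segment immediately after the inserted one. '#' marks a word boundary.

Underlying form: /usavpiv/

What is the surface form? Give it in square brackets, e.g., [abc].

[usavbif]

(1) Progressive Voicing Assimilation: [usavpiv] → [usavbiv]
(2) Final Obstruent Devoicing: [usavbiv] → [usavbif]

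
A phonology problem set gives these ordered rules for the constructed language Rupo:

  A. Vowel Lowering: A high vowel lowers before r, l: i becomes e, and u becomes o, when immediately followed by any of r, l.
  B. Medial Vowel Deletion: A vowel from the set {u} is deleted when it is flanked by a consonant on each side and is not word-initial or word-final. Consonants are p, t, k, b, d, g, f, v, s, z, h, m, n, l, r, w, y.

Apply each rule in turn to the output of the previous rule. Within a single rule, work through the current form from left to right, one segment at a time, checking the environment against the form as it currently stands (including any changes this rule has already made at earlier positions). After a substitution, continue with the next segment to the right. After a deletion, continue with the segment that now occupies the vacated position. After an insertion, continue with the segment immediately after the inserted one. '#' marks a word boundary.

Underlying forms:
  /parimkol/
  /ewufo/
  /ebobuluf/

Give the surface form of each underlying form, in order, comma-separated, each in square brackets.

[parimkol], [ewfo], [ebobolf]

/parimkol/:
  A Vowel Lowering: no change — [parimkol]
  B Medial Vowel Deletion: no change — [parimkol]
/ewufo/:
  A Vowel Lowering: no change — [ewufo]
  B Medial Vowel Deletion: [ewufo] → [ewfo]
/ebobuluf/:
  A Vowel Lowering: [ebobuluf] → [eboboluf]
  B Medial Vowel Deletion: [eboboluf] → [ebobolf]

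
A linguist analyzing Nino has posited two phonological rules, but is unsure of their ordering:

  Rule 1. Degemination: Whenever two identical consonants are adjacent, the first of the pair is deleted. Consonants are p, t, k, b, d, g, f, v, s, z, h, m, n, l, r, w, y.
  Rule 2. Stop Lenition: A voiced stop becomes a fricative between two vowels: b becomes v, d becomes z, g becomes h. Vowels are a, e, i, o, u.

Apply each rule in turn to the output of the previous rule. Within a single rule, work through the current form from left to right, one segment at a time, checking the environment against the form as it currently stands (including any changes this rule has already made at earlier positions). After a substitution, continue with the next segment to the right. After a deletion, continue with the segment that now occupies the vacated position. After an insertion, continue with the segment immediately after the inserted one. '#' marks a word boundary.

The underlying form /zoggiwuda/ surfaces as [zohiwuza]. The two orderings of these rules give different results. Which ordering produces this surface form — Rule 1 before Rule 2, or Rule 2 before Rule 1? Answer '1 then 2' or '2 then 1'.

1 then 2

Order 1 then 2:
  1 Degemination: [zoggiwuda] → [zogiwuda]
  2 Stop Lenition: [zogiwuda] → [zohiwuza]
  result: [zohiwuza]
Order 2 then 1:
  2 Stop Lenition: [zoggiwuda] → [zoggiwuza]
  1 Degemination: [zoggiwuza] → [zogiwuza]
  result: [zogiwuza]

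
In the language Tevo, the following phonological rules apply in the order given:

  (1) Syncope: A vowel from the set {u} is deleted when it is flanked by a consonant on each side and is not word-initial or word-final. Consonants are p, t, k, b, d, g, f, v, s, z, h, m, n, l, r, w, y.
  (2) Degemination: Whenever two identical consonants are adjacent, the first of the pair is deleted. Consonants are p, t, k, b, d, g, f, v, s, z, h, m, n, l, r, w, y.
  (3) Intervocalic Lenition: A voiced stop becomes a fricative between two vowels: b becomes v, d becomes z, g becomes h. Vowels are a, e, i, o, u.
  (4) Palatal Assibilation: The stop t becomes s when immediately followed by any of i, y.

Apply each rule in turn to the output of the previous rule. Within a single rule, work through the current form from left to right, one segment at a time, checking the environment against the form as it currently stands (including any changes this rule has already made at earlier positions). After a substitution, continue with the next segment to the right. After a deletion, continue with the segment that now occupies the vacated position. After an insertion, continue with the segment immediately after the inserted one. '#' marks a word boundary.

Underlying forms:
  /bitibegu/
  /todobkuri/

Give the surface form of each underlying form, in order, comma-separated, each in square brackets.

[bisivehu], [tozobkri]

/bitibegu/:
  (1) Syncope: no change — [bitibegu]
  (2) Degemination: no change — [bitibegu]
  (3) Intervocalic Lenition: [bitibegu] → [bitivehu]
  (4) Palatal Assibilation: [bitivehu] → [bisivehu]
/todobkuri/:
  (1) Syncope: [todobkuri] → [todobkri]
  (2) Degemination: no change — [todobkri]
  (3) Intervocalic Lenition: [todobkri] → [tozobkri]
  (4) Palatal Assibilation: no change — [tozobkri]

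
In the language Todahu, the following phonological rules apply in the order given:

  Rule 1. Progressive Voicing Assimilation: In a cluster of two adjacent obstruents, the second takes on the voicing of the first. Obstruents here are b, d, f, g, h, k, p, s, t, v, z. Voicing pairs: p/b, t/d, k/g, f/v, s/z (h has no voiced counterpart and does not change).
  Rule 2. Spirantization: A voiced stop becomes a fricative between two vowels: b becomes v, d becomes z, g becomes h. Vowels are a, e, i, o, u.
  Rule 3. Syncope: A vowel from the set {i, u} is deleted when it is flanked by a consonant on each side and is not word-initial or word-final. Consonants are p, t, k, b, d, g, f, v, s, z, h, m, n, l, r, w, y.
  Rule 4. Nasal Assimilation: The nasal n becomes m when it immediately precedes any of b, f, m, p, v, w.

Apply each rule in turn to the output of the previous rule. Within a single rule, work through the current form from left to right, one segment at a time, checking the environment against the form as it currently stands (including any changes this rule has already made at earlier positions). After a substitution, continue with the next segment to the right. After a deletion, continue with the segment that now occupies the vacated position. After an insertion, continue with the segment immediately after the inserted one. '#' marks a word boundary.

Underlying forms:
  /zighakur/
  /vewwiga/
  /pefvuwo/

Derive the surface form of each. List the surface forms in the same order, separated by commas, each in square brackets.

/zighakur/:
  Rule 1 Progressive Voicing Assimilation: no change — [zighakur]
  Rule 2 Spirantization: no change — [zighakur]
  Rule 3 Syncope: [zighakur] → [zghakr]
  Rule 4 Nasal Assimilation: no change — [zghakr]
/vewwiga/:
  Rule 1 Progressive Voicing Assimilation: no change — [vewwiga]
  Rule 2 Spirantization: [vewwiga] → [vewwiha]
  Rule 3 Syncope: [vewwiha] → [vewwha]
  Rule 4 Nasal Assimilation: no change — [vewwha]
/pefvuwo/:
  Rule 1 Progressive Voicing Assimilation: [pefvuwo] → [peffuwo]
  Rule 2 Spirantization: no change — [peffuwo]
  Rule 3 Syncope: [peffuwo] → [peffwo]
  Rule 4 Nasal Assimilation: no change — [peffwo]

[zghakr], [vewwha], [peffwo]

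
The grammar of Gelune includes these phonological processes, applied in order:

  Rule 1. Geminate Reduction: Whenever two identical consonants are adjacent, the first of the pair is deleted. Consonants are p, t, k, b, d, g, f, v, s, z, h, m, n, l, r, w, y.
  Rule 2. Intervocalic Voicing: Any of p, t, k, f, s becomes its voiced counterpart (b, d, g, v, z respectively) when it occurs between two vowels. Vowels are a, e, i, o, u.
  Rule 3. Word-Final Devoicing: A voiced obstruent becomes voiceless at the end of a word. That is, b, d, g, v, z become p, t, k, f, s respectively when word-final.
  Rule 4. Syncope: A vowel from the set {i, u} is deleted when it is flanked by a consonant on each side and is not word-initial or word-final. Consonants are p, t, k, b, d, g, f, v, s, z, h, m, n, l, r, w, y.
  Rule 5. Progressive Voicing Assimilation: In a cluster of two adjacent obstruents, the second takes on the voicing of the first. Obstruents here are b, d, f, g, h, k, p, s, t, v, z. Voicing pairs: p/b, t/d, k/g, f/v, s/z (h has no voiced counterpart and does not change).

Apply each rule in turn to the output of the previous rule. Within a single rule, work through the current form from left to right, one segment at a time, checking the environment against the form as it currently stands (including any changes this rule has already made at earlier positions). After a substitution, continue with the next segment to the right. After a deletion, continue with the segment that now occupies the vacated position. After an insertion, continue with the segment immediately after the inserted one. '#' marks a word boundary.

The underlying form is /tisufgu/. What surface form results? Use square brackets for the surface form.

[tsfku]

Rule 1 Geminate Reduction: no change — [tisufgu]
Rule 2 Intervocalic Voicing: [tisufgu] → [tizufgu]
Rule 3 Word-Final Devoicing: no change — [tizufgu]
Rule 4 Syncope: [tizufgu] → [tzfgu]
Rule 5 Progressive Voicing Assimilation: [tzfgu] → [tsfku]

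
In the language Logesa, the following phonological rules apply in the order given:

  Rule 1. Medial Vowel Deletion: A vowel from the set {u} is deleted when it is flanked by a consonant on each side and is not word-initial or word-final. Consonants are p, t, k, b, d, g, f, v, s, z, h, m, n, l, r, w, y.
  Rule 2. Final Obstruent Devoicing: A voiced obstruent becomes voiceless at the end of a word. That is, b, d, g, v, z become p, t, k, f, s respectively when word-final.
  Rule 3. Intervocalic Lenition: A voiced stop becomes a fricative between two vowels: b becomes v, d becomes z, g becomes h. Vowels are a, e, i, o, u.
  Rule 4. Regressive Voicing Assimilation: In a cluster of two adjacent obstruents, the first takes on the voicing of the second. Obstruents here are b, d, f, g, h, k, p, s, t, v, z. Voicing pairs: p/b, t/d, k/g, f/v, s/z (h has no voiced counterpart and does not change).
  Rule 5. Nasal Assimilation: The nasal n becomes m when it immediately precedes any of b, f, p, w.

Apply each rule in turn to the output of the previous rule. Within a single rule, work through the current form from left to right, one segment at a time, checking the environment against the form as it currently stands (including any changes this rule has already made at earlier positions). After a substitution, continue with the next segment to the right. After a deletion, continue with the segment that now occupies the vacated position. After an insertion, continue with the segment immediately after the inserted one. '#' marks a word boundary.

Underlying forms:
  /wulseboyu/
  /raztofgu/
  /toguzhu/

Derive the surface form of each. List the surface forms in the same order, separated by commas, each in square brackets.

[wlsevoyu], [rastovgu], [togshu]

/wulseboyu/:
  Rule 1 Medial Vowel Deletion: [wulseboyu] → [wlseboyu]
  Rule 2 Final Obstruent Devoicing: no change — [wlseboyu]
  Rule 3 Intervocalic Lenition: [wlseboyu] → [wlsevoyu]
  Rule 4 Regressive Voicing Assimilation: no change — [wlsevoyu]
  Rule 5 Nasal Assimilation: no change — [wlsevoyu]
/raztofgu/:
  Rule 1 Medial Vowel Deletion: no change — [raztofgu]
  Rule 2 Final Obstruent Devoicing: no change — [raztofgu]
  Rule 3 Intervocalic Lenition: no change — [raztofgu]
  Rule 4 Regressive Voicing Assimilation: [raztofgu] → [rastovgu]
  Rule 5 Nasal Assimilation: no change — [rastovgu]
/toguzhu/:
  Rule 1 Medial Vowel Deletion: [toguzhu] → [togzhu]
  Rule 2 Final Obstruent Devoicing: no change — [togzhu]
  Rule 3 Intervocalic Lenition: no change — [togzhu]
  Rule 4 Regressive Voicing Assimilation: [togzhu] → [togshu]
  Rule 5 Nasal Assimilation: no change — [togshu]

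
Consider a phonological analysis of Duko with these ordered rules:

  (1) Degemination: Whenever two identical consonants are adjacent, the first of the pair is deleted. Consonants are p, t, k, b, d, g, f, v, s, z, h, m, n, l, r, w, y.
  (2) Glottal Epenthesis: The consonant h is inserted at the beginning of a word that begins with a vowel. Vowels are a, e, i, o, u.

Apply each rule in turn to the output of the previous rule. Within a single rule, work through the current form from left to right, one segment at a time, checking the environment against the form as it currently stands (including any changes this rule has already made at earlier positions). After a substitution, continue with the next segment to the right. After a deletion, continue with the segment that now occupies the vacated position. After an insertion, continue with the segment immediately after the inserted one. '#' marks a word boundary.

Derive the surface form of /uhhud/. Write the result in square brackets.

[huhud]

(1) Degemination: [uhhud] → [uhud]
(2) Glottal Epenthesis: [uhud] → [huhud]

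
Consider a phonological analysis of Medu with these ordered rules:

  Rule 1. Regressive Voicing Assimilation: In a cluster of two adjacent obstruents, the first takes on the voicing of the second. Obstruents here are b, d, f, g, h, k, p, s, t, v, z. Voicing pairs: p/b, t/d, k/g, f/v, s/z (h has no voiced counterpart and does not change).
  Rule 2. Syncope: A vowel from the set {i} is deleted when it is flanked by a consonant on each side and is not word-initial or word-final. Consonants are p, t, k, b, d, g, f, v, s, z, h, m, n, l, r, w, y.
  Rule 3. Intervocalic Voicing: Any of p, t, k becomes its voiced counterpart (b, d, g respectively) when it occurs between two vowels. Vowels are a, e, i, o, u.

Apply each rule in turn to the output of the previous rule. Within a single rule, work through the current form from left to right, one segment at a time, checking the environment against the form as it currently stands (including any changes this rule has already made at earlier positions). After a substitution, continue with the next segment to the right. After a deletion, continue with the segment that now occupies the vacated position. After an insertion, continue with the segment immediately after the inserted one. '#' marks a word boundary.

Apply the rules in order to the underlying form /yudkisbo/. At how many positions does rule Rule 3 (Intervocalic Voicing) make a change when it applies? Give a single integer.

0

Rule 1 Regressive Voicing Assimilation: [yudkisbo] → [yutkizbo]
Rule 2 Syncope: [yutkizbo] → [yutkzbo]
Rule 3 Intervocalic Voicing: no change — [yutkzbo]
Rule Rule 3 changed 0 position(s).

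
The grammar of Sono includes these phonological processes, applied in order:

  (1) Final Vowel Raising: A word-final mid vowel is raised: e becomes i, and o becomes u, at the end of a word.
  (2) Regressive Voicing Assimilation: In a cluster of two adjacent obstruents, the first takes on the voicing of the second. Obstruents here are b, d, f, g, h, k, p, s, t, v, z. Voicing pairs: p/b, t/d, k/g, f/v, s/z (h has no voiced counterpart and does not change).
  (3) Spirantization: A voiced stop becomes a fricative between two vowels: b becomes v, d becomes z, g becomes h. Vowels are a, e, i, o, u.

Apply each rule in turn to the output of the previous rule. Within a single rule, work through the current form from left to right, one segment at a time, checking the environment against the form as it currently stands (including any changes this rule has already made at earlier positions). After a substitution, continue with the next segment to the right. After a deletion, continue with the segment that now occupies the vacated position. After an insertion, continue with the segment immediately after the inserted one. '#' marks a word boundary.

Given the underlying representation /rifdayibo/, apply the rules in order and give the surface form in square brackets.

(1) Final Vowel Raising: [rifdayibo] → [rifdayibu]
(2) Regressive Voicing Assimilation: [rifdayibu] → [rivdayibu]
(3) Spirantization: [rivdayibu] → [rivdayivu]

[rivdayivu]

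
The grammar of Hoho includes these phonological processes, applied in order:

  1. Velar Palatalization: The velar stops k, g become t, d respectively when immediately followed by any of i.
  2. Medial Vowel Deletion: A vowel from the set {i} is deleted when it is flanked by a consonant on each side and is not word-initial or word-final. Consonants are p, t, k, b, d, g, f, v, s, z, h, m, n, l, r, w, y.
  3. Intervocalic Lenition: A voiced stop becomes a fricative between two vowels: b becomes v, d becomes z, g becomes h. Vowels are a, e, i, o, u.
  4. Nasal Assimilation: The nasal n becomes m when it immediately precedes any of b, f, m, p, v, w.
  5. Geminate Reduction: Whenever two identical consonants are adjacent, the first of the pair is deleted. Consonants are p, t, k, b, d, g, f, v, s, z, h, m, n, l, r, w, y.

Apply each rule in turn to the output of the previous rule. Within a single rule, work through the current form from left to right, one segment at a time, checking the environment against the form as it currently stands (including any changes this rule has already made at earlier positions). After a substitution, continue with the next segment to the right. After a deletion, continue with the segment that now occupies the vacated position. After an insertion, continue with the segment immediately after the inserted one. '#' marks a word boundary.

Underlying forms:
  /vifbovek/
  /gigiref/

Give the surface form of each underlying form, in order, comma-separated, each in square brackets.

[vfbovek], [dref]

/vifbovek/:
  1 Velar Palatalization: no change — [vifbovek]
  2 Medial Vowel Deletion: [vifbovek] → [vfbovek]
  3 Intervocalic Lenition: no change — [vfbovek]
  4 Nasal Assimilation: no change — [vfbovek]
  5 Geminate Reduction: no change — [vfbovek]
/gigiref/:
  1 Velar Palatalization: [gigiref] → [didiref]
  2 Medial Vowel Deletion: [didiref] → [ddref]
  3 Intervocalic Lenition: no change — [ddref]
  4 Nasal Assimilation: no change — [ddref]
  5 Geminate Reduction: [ddref] → [dref]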